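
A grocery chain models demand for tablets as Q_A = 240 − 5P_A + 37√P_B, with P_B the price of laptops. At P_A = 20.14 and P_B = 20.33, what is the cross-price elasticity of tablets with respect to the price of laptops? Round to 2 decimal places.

0.27

At P_A = 20.14 and P_B = 20.33: Q_A = 306.129.
∂Q_A/∂P_B = 37/(2√P_B) = 37/(2√20.33) = 4.1030.
ε = (∂Q_A/∂P_B)(P_B/Q_A) = 4.1030 × (20.33/306.129) ≈ 0.27.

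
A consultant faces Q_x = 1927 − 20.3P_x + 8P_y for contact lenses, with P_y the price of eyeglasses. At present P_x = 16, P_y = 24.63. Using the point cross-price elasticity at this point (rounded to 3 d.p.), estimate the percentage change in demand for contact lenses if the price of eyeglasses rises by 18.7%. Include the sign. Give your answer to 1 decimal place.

2.1%

At P_x = 16, P_y = 24.63: Q_x = 1799.24.
∂Q_x/∂P_y = 8.
ε = (∂Q_x/∂P_y)(P_y/Q_x) = 8.0000 × 24.63/1799.24 ≈ 0.110.
%ΔQ_x ≈ ε × %ΔP_y = 0.110 × (18.7%) = 2.1%.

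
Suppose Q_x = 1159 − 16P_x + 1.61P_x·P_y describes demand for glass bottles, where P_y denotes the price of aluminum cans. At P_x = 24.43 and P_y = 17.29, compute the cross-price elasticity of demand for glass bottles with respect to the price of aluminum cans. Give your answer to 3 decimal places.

At P_x = 24.43 and P_y = 17.29: Q_x = 1448.175.
∂Q_x/∂P_y = 1.61P_x = 1.61(24.43) = 39.3323.
ε = (∂Q_x/∂P_y)(P_y/Q_x) = 39.3323 × (17.29/1448.175) ≈ 0.470.

0.470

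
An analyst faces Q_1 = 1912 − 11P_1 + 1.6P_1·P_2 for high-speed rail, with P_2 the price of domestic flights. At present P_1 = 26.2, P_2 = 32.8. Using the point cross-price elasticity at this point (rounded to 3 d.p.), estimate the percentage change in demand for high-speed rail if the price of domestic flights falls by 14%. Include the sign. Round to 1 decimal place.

-6.4%

At P_1 = 26.2, P_2 = 32.8: Q_1 = 2998.776.
∂Q_1/∂P_2 = 1.6P_1 = 41.9200.
ε = (∂Q_1/∂P_2)(P_2/Q_1) = 41.9200 × 32.8/2998.776 ≈ 0.459.
%ΔQ_1 ≈ ε × %ΔP_2 = 0.459 × (-14%) = -6.4%.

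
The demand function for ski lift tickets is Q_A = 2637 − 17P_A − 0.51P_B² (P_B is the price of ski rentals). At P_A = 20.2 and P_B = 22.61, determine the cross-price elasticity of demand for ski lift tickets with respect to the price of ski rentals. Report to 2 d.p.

At P_A = 20.2 and P_B = 22.61: Q_A = 2032.882.
∂Q_A/∂P_B = -1.02P_B = -1.02(22.61) = -23.0622.
ε = (∂Q_A/∂P_B)(P_B/Q_A) = -23.0622 × (22.61/2032.882) ≈ -0.26.

-0.26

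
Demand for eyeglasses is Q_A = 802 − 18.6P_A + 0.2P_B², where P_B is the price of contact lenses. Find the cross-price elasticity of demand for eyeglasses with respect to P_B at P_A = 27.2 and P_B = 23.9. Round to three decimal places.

0.557

At P_A = 27.2 and P_B = 23.9: Q_A = 410.322.
∂Q_A/∂P_B = 0.4P_B = 0.4(23.9) = 9.5600.
ε = (∂Q_A/∂P_B)(P_B/Q_A) = 9.5600 × (23.9/410.322) ≈ 0.557.
ε > 0: substitutes.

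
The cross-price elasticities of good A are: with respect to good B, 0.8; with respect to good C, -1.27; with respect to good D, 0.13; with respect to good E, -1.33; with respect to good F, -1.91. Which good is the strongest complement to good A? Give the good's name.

Complements have ε < 0. The most negative value is -1.91 (good F).

good F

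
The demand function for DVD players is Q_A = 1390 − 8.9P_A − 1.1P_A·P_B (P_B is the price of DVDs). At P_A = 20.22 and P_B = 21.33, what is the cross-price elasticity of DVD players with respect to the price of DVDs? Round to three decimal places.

At P_A = 20.22 and P_B = 21.33: Q_A = 735.620.
∂Q_A/∂P_B = -1.1P_A = -1.1(20.22) = -22.2420.
ε = (∂Q_A/∂P_B)(P_B/Q_A) = -22.2420 × (21.33/735.620) ≈ -0.645.

-0.645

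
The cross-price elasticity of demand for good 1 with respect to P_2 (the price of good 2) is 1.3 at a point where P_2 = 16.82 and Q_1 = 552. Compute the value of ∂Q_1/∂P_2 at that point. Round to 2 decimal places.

ε = (∂Q_1/∂P_2)·(P_2/Q_1) ⇒ ∂Q_1/∂P_2 = ε·Q_1/P_2 = 1.3 × 552/16.82 ≈ 42.66.

42.66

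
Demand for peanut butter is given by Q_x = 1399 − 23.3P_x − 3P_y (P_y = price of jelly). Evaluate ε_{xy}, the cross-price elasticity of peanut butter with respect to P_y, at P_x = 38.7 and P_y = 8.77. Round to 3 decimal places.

At P_x = 38.7 and P_y = 8.77: Q_x = 470.98.
∂Q_x/∂P_y = -3.
ε = (∂Q_x/∂P_y)(P_y/Q_x) = -3 × (8.77/470.98) ≈ -0.056.

-0.056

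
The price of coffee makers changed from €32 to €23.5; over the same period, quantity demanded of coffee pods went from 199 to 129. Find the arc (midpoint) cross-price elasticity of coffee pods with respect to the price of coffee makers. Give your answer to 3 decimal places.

1.393

ΔQ_A = 129 − 199 = -70; ΔP_B = 23.5 − 32 = -8.5.
Midpoints: Q̄_A = 164.0, P̄_B = 27.75.
ε = (ΔQ_A/Q̄_A)/(ΔP_B/P̄_B) = (-70/164.0)/(-8.5/27.75) ≈ 1.393.
ε > 0: coffee pods and coffee makers are substitutes.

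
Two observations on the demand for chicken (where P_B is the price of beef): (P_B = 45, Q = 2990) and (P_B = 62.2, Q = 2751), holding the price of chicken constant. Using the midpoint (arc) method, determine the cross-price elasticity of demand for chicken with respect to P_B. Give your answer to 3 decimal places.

-0.259

ΔQ_A = 2751 − 2990 = -239; ΔP_B = 62.2 − 45 = 17.2.
Midpoints: Q̄_A = 2870.5, P̄_B = 53.60.
ε = (ΔQ_A/Q̄_A)/(ΔP_B/P̄_B) = (-239/2870.5)/(17.2/53.60) ≈ -0.259.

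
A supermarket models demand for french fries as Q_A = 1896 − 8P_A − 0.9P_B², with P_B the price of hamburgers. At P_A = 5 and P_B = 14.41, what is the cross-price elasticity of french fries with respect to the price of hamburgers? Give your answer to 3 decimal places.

At P_A = 5 and P_B = 14.41: Q_A = 1669.117.
∂Q_A/∂P_B = -1.8P_B = -1.8(14.41) = -25.9380.
ε = (∂Q_A/∂P_B)(P_B/Q_A) = -25.9380 × (14.41/1669.117) ≈ -0.224.
ε < 0: complements.

-0.224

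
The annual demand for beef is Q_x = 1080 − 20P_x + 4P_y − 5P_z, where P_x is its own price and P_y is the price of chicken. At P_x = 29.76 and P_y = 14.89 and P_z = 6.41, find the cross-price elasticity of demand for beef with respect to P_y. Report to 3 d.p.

At P_x = 29.76 and P_y = 14.89 and P_z = 6.41: Q_x = 512.31.
∂Q_x/∂P_y = 4.
ε = (∂Q_x/∂P_y)(P_y/Q_x) = 4 × (14.89/512.31) ≈ 0.116.
Since ε > 0, beef and chicken are substitutes.

0.116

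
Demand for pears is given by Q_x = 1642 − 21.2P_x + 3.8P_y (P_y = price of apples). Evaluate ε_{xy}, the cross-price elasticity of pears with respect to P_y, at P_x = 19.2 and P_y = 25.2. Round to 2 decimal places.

At P_x = 19.2 and P_y = 25.2: Q_x = 1330.72.
∂Q_x/∂P_y = 3.8.
ε = (∂Q_x/∂P_y)(P_y/Q_x) = 3.8 × (25.2/1330.72) ≈ 0.07.
Since ε > 0, pears and apples are substitutes.

0.07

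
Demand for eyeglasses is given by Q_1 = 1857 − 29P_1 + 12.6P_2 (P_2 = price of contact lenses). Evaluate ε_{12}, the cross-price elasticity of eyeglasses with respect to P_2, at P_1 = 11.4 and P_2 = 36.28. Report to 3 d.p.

0.230

At P_1 = 11.4 and P_2 = 36.28: Q_1 = 1983.528.
∂Q_1/∂P_2 = 12.6.
ε = (∂Q_1/∂P_2)(P_2/Q_1) = 12.6 × (36.28/1983.528) ≈ 0.230.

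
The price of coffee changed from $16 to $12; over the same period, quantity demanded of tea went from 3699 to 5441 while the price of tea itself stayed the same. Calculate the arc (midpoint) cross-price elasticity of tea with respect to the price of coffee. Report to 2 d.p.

ΔQ_A = 5441 − 3699 = 1742; ΔP_B = 12 − 16 = -4.
Midpoints: Q̄_A = 4570.0, P̄_B = 14.00.
ε = (ΔQ_A/Q̄_A)/(ΔP_B/P̄_B) = (1742/4570.0)/(-4/14.00) ≈ -1.33.
ε < 0: tea and coffee are complements.

-1.33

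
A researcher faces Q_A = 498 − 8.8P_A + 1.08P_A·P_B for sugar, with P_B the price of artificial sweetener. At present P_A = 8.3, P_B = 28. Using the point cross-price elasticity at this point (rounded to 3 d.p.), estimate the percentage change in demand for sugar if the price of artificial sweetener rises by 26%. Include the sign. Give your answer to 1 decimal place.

9.6%

At P_A = 8.3, P_B = 28: Q_A = 675.952.
∂Q_A/∂P_B = 1.08P_A = 8.9640.
ε = (∂Q_A/∂P_B)(P_B/Q_A) = 8.9640 × 28/675.952 ≈ 0.371.
%ΔQ_A ≈ ε × %ΔP_B = 0.371 × (26%) = 9.6%.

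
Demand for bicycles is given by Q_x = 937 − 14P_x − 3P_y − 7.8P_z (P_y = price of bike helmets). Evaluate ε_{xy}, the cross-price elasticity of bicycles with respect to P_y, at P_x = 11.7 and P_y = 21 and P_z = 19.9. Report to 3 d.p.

At P_x = 11.7 and P_y = 21 and P_z = 19.9: Q_x = 554.98.
∂Q_x/∂P_y = -3.
ε = (∂Q_x/∂P_y)(P_y/Q_x) = -3 × (21/554.98) ≈ -0.114.

-0.114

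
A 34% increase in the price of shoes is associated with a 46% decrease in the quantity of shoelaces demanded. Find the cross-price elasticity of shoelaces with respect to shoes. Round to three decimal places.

ε = (%ΔQ of shoelaces) / (%ΔP of shoes) = (-46%) / (34%) ≈ -1.353.

-1.353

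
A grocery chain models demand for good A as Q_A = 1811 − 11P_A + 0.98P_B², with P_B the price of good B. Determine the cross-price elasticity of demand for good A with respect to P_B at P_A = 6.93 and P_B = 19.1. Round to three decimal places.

0.342

At P_A = 6.93 and P_B = 19.1: Q_A = 2092.284.
∂Q_A/∂P_B = 1.96P_B = 1.96(19.1) = 37.4360.
ε = (∂Q_A/∂P_B)(P_B/Q_A) = 37.4360 × (19.1/2092.284) ≈ 0.342.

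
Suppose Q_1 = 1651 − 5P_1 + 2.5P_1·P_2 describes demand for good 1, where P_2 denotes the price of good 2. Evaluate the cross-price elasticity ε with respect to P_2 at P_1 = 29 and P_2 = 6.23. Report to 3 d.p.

0.231

At P_1 = 29 and P_2 = 6.23: Q_1 = 1957.675.
∂Q_1/∂P_2 = 2.5P_1 = 2.5(29) = 72.5000.
ε = (∂Q_1/∂P_2)(P_2/Q_1) = 72.5000 × (6.23/1957.675) ≈ 0.231.
ε > 0: substitutes.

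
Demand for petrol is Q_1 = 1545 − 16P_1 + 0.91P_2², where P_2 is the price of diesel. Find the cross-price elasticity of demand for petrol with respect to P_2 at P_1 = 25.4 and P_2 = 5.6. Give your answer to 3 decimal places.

At P_1 = 25.4 and P_2 = 5.6: Q_1 = 1167.138.
∂Q_1/∂P_2 = 1.82P_2 = 1.82(5.6) = 10.1920.
ε = (∂Q_1/∂P_2)(P_2/Q_1) = 10.1920 × (5.6/1167.138) ≈ 0.049.

0.049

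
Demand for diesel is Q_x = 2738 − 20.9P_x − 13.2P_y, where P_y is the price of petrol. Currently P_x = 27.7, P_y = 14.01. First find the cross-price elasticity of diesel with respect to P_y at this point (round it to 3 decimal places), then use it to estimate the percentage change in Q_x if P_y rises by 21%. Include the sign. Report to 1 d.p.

-2.0%

At P_x = 27.7, P_y = 14.01: Q_x = 1974.138.
∂Q_x/∂P_y = -13.2.
ε = (∂Q_x/∂P_y)(P_y/Q_x) = -13.2000 × 14.01/1974.138 ≈ -0.094.
%ΔQ_x ≈ ε × %ΔP_y = -0.094 × (21%) = -2.0%.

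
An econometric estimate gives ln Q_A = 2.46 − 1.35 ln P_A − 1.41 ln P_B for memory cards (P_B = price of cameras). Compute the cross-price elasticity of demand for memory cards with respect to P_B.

In a log-linear (constant-elasticity) demand function, the coefficient on ln P_B is the cross-price elasticity.
ε = -1.41. Negative, so memory cards and cameras are complements.

-1.41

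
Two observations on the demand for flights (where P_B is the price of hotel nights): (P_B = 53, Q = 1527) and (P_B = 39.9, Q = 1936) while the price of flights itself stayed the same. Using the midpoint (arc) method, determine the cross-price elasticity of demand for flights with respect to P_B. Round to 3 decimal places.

-0.838

ΔQ_A = 1936 − 1527 = 409; ΔP_B = 39.9 − 53 = -13.1.
Midpoints: Q̄_A = 1731.5, P̄_B = 46.45.
ε = (ΔQ_A/Q̄_A)/(ΔP_B/P̄_B) = (409/1731.5)/(-13.1/46.45) ≈ -0.838.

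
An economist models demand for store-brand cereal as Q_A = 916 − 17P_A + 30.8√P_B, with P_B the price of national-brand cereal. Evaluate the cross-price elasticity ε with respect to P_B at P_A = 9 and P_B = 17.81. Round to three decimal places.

0.073

At P_A = 9 and P_B = 17.81: Q_A = 892.982.
∂Q_A/∂P_B = 30.8/(2√P_B) = 30.8/(2√17.81) = 3.6491.
ε = (∂Q_A/∂P_B)(P_B/Q_A) = 3.6491 × (17.81/892.982) ≈ 0.073.
ε > 0: substitutes.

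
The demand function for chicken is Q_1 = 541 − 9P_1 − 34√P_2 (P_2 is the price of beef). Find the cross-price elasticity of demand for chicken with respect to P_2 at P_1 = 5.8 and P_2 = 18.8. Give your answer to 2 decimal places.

-0.22

At P_1 = 5.8 and P_2 = 18.8: Q_1 = 341.380.
∂Q_1/∂P_2 = -34/(2√P_2) = -34/(2√18.8) = -3.9208.
ε = (∂Q_1/∂P_2)(P_2/Q_1) = -3.9208 × (18.8/341.380) ≈ -0.22.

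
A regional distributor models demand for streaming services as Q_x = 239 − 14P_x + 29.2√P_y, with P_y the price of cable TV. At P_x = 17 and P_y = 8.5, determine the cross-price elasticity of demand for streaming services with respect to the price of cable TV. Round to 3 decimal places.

At P_x = 17 and P_y = 8.5: Q_x = 86.132.
∂Q_x/∂P_y = 29.2/(2√P_y) = 29.2/(2√8.5) = 5.0078.
ε = (∂Q_x/∂P_y)(P_y/Q_x) = 5.0078 × (8.5/86.132) ≈ 0.494.
ε > 0: substitutes.

0.494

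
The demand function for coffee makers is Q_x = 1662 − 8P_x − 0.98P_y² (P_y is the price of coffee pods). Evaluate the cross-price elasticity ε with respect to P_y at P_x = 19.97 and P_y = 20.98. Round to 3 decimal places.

-0.806

At P_x = 19.97 and P_y = 20.98: Q_x = 1070.883.
∂Q_x/∂P_y = -1.96P_y = -1.96(20.98) = -41.1208.
ε = (∂Q_x/∂P_y)(P_y/Q_x) = -41.1208 × (20.98/1070.883) ≈ -0.806.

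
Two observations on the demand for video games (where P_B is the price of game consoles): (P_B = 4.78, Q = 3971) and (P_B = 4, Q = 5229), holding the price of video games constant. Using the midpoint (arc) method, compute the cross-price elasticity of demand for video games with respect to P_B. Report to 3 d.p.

ΔQ_A = 5229 − 3971 = 1258; ΔP_B = 4 − 4.78 = -0.78.
Midpoints: Q̄_A = 4600.0, P̄_B = 4.39.
ε = (ΔQ_A/Q̄_A)/(ΔP_B/P̄_B) = (1258/4600.0)/(-0.78/4.39) ≈ -1.539.
ε < 0: video games and game consoles are complements.

-1.539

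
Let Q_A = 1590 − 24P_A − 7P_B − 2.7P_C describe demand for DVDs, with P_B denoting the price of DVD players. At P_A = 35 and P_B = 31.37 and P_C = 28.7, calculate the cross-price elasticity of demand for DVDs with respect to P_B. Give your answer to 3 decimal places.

-0.485

At P_A = 35 and P_B = 31.37 and P_C = 28.7: Q_A = 452.92.
∂Q_A/∂P_B = -7.
ε = (∂Q_A/∂P_B)(P_B/Q_A) = -7 × (31.37/452.92) ≈ -0.485.
Since ε < 0, DVDs and DVD players are complements.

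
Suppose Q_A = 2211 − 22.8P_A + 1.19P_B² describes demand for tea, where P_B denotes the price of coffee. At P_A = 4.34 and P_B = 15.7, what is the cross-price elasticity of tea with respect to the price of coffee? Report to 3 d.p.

0.244

At P_A = 4.34 and P_B = 15.7: Q_A = 2405.371.
∂Q_A/∂P_B = 2.38P_B = 2.38(15.7) = 37.3660.
ε = (∂Q_A/∂P_B)(P_B/Q_A) = 37.3660 × (15.7/2405.371) ≈ 0.244.
ε > 0: substitutes.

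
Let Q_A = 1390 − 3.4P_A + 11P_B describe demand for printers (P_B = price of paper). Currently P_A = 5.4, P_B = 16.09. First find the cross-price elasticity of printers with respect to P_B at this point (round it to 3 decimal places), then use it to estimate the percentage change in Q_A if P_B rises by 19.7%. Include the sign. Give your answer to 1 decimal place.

2.2%

At P_A = 5.4, P_B = 16.09: Q_A = 1548.63.
∂Q_A/∂P_B = 11.
ε = (∂Q_A/∂P_B)(P_B/Q_A) = 11.0000 × 16.09/1548.63 ≈ 0.114.
%ΔQ_A ≈ ε × %ΔP_B = 0.114 × (19.7%) = 2.2%.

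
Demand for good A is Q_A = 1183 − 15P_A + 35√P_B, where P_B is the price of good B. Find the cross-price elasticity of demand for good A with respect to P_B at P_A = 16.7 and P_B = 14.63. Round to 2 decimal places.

At P_A = 16.7 and P_B = 14.63: Q_A = 1066.372.
∂Q_A/∂P_B = 35/(2√P_B) = 35/(2√14.63) = 4.5753.
ε = (∂Q_A/∂P_B)(P_B/Q_A) = 4.5753 × (14.63/1066.372) ≈ 0.06.

0.06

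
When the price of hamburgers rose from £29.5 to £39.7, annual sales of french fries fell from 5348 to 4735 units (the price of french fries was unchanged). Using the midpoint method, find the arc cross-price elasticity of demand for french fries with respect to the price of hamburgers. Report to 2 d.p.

-0.41

ΔQ_A = 4735 − 5348 = -613; ΔP_B = 39.7 − 29.5 = 10.2.
Midpoints: Q̄_A = 5041.5, P̄_B = 34.60.
ε = (ΔQ_A/Q̄_A)/(ΔP_B/P̄_B) = (-613/5041.5)/(10.2/34.60) ≈ -0.41.
ε < 0: french fries and hamburgers are complements.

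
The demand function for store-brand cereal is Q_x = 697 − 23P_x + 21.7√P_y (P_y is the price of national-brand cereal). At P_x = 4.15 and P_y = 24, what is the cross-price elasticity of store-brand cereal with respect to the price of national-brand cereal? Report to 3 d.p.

At P_x = 4.15 and P_y = 24: Q_x = 707.858.
∂Q_x/∂P_y = 21.7/(2√P_y) = 21.7/(2√24) = 2.2147.
ε = (∂Q_x/∂P_y)(P_y/Q_x) = 2.2147 × (24/707.858) ≈ 0.075.

0.075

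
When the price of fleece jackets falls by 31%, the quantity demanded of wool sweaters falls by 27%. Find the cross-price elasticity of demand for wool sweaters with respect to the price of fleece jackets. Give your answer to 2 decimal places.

0.87

ε = (%ΔQ of wool sweaters) / (%ΔP of fleece jackets) = (-27%) / (-31%) ≈ 0.87.
Positive cross-price elasticity: substitutes.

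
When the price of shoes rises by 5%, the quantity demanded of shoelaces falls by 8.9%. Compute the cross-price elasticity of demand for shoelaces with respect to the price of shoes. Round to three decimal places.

ε = (%ΔQ of shoelaces) / (%ΔP of shoes) = (-8.9%) / (5%) ≈ -1.780.
Negative cross-price elasticity: complements.

-1.780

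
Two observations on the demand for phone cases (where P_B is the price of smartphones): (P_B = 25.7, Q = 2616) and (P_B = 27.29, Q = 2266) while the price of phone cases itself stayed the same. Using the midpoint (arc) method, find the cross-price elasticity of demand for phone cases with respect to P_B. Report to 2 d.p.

ΔQ_A = 2266 − 2616 = -350; ΔP_B = 27.29 − 25.7 = 1.59.
Midpoints: Q̄_A = 2441.0, P̄_B = 26.49.
ε = (ΔQ_A/Q̄_A)/(ΔP_B/P̄_B) = (-350/2441.0)/(1.59/26.49) ≈ -2.39.

-2.39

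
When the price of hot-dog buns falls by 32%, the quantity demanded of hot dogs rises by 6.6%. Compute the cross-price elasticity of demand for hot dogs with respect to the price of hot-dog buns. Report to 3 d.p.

-0.206

ε = (%ΔQ of hot dogs) / (%ΔP of hot-dog buns) = (6.6%) / (-32%) ≈ -0.206.
Negative cross-price elasticity: complements.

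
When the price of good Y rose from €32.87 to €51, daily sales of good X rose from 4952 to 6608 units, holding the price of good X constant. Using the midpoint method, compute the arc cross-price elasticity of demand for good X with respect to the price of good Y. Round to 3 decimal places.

ΔQ_X = 6608 − 4952 = 1656; ΔP_Y = 51 − 32.87 = 18.13.
Midpoints: Q̄_X = 5780.0, P̄_Y = 41.94.
ε = (ΔQ_X/Q̄_X)/(ΔP_Y/P̄_Y) = (1656/5780.0)/(18.13/41.94) ≈ 0.663.

0.663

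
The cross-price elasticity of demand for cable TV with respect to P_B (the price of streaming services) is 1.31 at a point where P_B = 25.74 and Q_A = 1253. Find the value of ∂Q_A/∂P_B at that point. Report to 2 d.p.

ε = (∂Q_A/∂P_B)·(P_B/Q_A) ⇒ ∂Q_A/∂P_B = ε·Q_A/P_B = 1.31 × 1253/25.74 ≈ 63.77.

63.77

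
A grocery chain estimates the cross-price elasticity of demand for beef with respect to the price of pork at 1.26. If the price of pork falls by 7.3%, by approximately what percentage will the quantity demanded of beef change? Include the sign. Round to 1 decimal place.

-9.2%

%ΔQ ≈ ε × %ΔP of pork = 1.26 × (-7.3%) = -9.2%.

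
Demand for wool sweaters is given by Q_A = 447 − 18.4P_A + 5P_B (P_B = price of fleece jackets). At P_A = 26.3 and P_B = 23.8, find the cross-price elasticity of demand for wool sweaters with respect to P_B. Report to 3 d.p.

At P_A = 26.3 and P_B = 23.8: Q_A = 82.08.
∂Q_A/∂P_B = 5.
ε = (∂Q_A/∂P_B)(P_B/Q_A) = 5 × (23.8/82.08) ≈ 1.450.

1.450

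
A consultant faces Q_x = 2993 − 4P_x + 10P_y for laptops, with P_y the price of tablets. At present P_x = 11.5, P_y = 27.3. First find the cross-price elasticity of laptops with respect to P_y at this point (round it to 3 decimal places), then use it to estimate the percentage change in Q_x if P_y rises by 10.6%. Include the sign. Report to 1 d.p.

0.9%

At P_x = 11.5, P_y = 27.3: Q_x = 3220.
∂Q_x/∂P_y = 10.
ε = (∂Q_x/∂P_y)(P_y/Q_x) = 10.0000 × 27.3/3220 ≈ 0.085.
%ΔQ_x ≈ ε × %ΔP_y = 0.085 × (10.6%) = 0.9%.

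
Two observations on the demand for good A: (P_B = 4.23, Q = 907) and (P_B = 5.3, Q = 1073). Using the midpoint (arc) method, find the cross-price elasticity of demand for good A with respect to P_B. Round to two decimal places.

0.75

ΔQ_A = 1073 − 907 = 166; ΔP_B = 5.3 − 4.23 = 1.07.
Midpoints: Q̄_A = 990.0, P̄_B = 4.77.
ε = (ΔQ_A/Q̄_A)/(ΔP_B/P̄_B) = (166/990.0)/(1.07/4.77) ≈ 0.75.
ε > 0: good A and good B are substitutes.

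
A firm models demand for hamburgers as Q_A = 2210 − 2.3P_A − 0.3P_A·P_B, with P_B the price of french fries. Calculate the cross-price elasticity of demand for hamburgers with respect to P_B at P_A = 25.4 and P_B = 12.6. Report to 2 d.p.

-0.05

At P_A = 25.4 and P_B = 12.6: Q_A = 2055.568.
∂Q_A/∂P_B = -0.3P_A = -0.3(25.4) = -7.6200.
ε = (∂Q_A/∂P_B)(P_B/Q_A) = -7.6200 × (12.6/2055.568) ≈ -0.05.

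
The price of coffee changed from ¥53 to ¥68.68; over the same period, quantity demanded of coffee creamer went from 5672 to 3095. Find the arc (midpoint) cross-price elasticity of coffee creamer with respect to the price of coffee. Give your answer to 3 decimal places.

-2.281

ΔQ_A = 3095 − 5672 = -2577; ΔP_B = 68.68 − 53 = 15.68.
Midpoints: Q̄_A = 4383.5, P̄_B = 60.84.
ε = (ΔQ_A/Q̄_A)/(ΔP_B/P̄_B) = (-2577/4383.5)/(15.68/60.84) ≈ -2.281.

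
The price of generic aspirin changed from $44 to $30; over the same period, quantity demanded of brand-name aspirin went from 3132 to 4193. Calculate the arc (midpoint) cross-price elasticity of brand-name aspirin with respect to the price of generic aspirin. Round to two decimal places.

-0.77

ΔQ_A = 4193 − 3132 = 1061; ΔP_B = 30 − 44 = -14.
Midpoints: Q̄_A = 3662.5, P̄_B = 37.00.
ε = (ΔQ_A/Q̄_A)/(ΔP_B/P̄_B) = (1061/3662.5)/(-14/37.00) ≈ -0.77.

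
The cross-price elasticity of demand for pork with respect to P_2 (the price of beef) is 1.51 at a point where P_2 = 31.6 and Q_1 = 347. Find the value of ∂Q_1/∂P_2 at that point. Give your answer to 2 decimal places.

16.58

ε = (∂Q_1/∂P_2)·(P_2/Q_1) ⇒ ∂Q_1/∂P_2 = ε·Q_1/P_2 = 1.51 × 347/31.6 ≈ 16.58.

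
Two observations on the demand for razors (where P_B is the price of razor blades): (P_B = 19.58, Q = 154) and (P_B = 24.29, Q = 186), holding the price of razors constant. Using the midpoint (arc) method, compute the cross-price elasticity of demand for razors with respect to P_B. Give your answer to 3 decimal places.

ΔQ_A = 186 − 154 = 32; ΔP_B = 24.29 − 19.58 = 4.71.
Midpoints: Q̄_A = 170.0, P̄_B = 21.93.
ε = (ΔQ_A/Q̄_A)/(ΔP_B/P̄_B) = (32/170.0)/(4.71/21.93) ≈ 0.877.
ε > 0: razors and razor blades are substitutes.

0.877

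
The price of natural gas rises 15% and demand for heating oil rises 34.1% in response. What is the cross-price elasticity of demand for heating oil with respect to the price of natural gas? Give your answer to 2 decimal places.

ε = (%ΔQ of heating oil) / (%ΔP of natural gas) = (34.1%) / (15%) ≈ 2.27.
Positive cross-price elasticity: substitutes.

2.27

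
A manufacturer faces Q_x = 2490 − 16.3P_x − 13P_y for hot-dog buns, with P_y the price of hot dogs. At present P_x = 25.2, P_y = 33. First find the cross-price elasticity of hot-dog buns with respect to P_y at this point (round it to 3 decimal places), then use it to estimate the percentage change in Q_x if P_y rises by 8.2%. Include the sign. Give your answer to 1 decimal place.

At P_x = 25.2, P_y = 33: Q_x = 1650.24.
∂Q_x/∂P_y = -13.
ε = (∂Q_x/∂P_y)(P_y/Q_x) = -13.0000 × 33/1650.24 ≈ -0.260.
%ΔQ_x ≈ ε × %ΔP_y = -0.260 × (8.2%) = -2.1%.

-2.1%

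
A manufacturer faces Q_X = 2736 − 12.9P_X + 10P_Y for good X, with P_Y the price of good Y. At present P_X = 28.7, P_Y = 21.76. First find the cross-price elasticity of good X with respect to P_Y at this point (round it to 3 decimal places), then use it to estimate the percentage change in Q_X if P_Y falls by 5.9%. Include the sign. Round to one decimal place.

At P_X = 28.7, P_Y = 21.76: Q_X = 2583.37.
∂Q_X/∂P_Y = 10.
ε = (∂Q_X/∂P_Y)(P_Y/Q_X) = 10.0000 × 21.76/2583.37 ≈ 0.084.
%ΔQ_X ≈ ε × %ΔP_Y = 0.084 × (-5.9%) = -0.5%.

-0.5%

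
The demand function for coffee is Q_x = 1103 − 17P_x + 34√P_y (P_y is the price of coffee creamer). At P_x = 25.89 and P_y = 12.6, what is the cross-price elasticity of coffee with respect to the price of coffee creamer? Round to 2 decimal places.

At P_x = 25.89 and P_y = 12.6: Q_x = 783.558.
∂Q_x/∂P_y = 34/(2√P_y) = 34/(2√12.6) = 4.7892.
ε = (∂Q_x/∂P_y)(P_y/Q_x) = 4.7892 × (12.6/783.558) ≈ 0.08.

0.08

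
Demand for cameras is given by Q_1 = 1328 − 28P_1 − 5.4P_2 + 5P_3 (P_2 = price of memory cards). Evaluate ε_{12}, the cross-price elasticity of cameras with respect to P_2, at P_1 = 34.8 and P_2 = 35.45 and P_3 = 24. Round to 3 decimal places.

-0.678

At P_1 = 34.8 and P_2 = 35.45 and P_3 = 24: Q_1 = 282.17.
∂Q_1/∂P_2 = -5.4.
ε = (∂Q_1/∂P_2)(P_2/Q_1) = -5.4 × (35.45/282.17) ≈ -0.678.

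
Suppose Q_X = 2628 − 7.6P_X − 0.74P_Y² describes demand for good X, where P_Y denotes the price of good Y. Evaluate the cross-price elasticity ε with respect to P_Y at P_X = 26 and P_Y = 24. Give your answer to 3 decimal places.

At P_X = 26 and P_Y = 24: Q_X = 2004.16.
∂Q_X/∂P_Y = -1.48P_Y = -1.48(24) = -35.5200.
ε = (∂Q_X/∂P_Y)(P_Y/Q_X) = -35.5200 × (24/2004.16) ≈ -0.425.
ε < 0: complements.

-0.425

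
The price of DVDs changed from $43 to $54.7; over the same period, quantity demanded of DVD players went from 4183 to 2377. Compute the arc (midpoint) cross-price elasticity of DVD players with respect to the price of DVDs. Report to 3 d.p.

ΔQ_A = 2377 − 4183 = -1806; ΔP_B = 54.7 − 43 = 11.7.
Midpoints: Q̄_A = 3280.0, P̄_B = 48.85.
ε = (ΔQ_A/Q̄_A)/(ΔP_B/P̄_B) = (-1806/3280.0)/(11.7/48.85) ≈ -2.299.
ε < 0: DVD players and DVDs are complements.

-2.299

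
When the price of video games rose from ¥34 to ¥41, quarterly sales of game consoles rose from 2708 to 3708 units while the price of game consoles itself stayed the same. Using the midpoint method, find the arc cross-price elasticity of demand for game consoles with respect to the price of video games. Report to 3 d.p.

ΔQ_A = 3708 − 2708 = 1000; ΔP_B = 41 − 34 = 7.
Midpoints: Q̄_A = 3208.0, P̄_B = 37.50.
ε = (ΔQ_A/Q̄_A)/(ΔP_B/P̄_B) = (1000/3208.0)/(7/37.50) ≈ 1.670.
ε > 0: game consoles and video games are substitutes.

1.670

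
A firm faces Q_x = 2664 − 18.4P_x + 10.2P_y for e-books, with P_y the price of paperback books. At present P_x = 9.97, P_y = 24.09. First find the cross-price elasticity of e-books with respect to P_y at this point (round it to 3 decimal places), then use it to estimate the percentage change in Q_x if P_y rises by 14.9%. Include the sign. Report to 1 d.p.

At P_x = 9.97, P_y = 24.09: Q_x = 2726.27.
∂Q_x/∂P_y = 10.2.
ε = (∂Q_x/∂P_y)(P_y/Q_x) = 10.2000 × 24.09/2726.27 ≈ 0.090.
%ΔQ_x ≈ ε × %ΔP_y = 0.090 × (14.9%) = 1.3%.

1.3%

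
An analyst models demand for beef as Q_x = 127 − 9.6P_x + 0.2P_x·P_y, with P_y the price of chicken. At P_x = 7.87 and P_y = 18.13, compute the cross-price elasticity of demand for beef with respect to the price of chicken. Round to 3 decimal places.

At P_x = 7.87 and P_y = 18.13: Q_x = 79.985.
∂Q_x/∂P_y = 0.2P_x = 0.2(7.87) = 1.5740.
ε = (∂Q_x/∂P_y)(P_y/Q_x) = 1.5740 × (18.13/79.985) ≈ 0.357.

0.357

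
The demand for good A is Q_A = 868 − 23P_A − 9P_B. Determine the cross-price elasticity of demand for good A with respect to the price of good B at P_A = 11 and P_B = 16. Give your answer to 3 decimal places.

At P_A = 11 and P_B = 16: Q_A = 471.
∂Q_A/∂P_B = -9.
ε = (∂Q_A/∂P_B)(P_B/Q_A) = -9 × (16/471) ≈ -0.306.
Since ε < 0, good A and good B are complements.

-0.306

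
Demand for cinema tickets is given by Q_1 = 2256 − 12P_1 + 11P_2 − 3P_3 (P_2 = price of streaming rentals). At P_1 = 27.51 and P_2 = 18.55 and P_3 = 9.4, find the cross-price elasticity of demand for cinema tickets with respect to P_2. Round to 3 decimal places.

0.097

At P_1 = 27.51 and P_2 = 18.55 and P_3 = 9.4: Q_1 = 2101.73.
∂Q_1/∂P_2 = 11.
ε = (∂Q_1/∂P_2)(P_2/Q_1) = 11 × (18.55/2101.73) ≈ 0.097.
Since ε > 0, cinema tickets and streaming rentals are substitutes.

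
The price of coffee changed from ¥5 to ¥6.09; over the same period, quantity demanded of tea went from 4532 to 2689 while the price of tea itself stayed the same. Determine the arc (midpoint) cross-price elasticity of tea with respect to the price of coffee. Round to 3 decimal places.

ΔQ_A = 2689 − 4532 = -1843; ΔP_B = 6.09 − 5 = 1.09.
Midpoints: Q̄_A = 3610.5, P̄_B = 5.54.
ε = (ΔQ_A/Q̄_A)/(ΔP_B/P̄_B) = (-1843/3610.5)/(1.09/5.54) ≈ -2.597.

-2.597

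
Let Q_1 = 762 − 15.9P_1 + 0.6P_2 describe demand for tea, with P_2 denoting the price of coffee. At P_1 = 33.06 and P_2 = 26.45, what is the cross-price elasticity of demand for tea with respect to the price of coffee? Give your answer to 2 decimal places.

At P_1 = 33.06 and P_2 = 26.45: Q_1 = 252.216.
∂Q_1/∂P_2 = 0.6.
ε = (∂Q_1/∂P_2)(P_2/Q_1) = 0.6 × (26.45/252.216) ≈ 0.06.
Since ε > 0, tea and coffee are substitutes.

0.06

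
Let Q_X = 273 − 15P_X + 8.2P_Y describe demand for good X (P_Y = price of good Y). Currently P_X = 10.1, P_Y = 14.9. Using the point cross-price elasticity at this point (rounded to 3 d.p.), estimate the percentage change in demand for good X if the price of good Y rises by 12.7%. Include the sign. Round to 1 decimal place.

At P_X = 10.1, P_Y = 14.9: Q_X = 243.68.
∂Q_X/∂P_Y = 8.2.
ε = (∂Q_X/∂P_Y)(P_Y/Q_X) = 8.2000 × 14.9/243.68 ≈ 0.501.
%ΔQ_X ≈ ε × %ΔP_Y = 0.501 × (12.7%) = 6.4%.

6.4%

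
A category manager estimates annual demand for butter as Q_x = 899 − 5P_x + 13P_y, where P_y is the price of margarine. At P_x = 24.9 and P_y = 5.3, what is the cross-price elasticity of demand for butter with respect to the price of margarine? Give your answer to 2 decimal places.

0.08

At P_x = 24.9 and P_y = 5.3: Q_x = 843.4.
∂Q_x/∂P_y = 13.
ε = (∂Q_x/∂P_y)(P_y/Q_x) = 13 × (5.3/843.4) ≈ 0.08.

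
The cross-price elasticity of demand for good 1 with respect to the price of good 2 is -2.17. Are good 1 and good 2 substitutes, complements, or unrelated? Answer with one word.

ε = -2.17 < 0, so a higher price of good 2 lowers demand for good 1: complements.

complements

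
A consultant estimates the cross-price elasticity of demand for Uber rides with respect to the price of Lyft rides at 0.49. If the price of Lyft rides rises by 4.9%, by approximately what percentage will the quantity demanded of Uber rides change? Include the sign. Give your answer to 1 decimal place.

2.4%

%ΔQ ≈ ε × %ΔP of Lyft rides = 0.49 × (4.9%) = 2.4%.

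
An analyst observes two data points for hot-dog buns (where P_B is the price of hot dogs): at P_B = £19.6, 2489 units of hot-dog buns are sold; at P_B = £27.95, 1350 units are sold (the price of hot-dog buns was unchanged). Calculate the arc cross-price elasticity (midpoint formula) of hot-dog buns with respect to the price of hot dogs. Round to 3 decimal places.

-1.690

ΔQ_A = 1350 − 2489 = -1139; ΔP_B = 27.95 − 19.6 = 8.35.
Midpoints: Q̄_A = 1919.5, P̄_B = 23.77.
ε = (ΔQ_A/Q̄_A)/(ΔP_B/P̄_B) = (-1139/1919.5)/(8.35/23.77) ≈ -1.690.
ε < 0: hot-dog buns and hot dogs are complements.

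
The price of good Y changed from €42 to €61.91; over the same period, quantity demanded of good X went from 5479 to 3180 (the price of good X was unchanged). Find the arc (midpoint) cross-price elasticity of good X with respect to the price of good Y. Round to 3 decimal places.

ΔQ_X = 3180 − 5479 = -2299; ΔP_Y = 61.91 − 42 = 19.91.
Midpoints: Q̄_X = 4329.5, P̄_Y = 51.95.
ε = (ΔQ_X/Q̄_X)/(ΔP_Y/P̄_Y) = (-2299/4329.5)/(19.91/51.95) ≈ -1.386.
ε < 0: good X and good Y are complements.

-1.386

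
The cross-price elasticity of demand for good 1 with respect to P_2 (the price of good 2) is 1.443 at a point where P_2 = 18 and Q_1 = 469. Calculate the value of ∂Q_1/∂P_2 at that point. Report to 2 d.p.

ε = (∂Q_1/∂P_2)·(P_2/Q_1) ⇒ ∂Q_1/∂P_2 = ε·Q_1/P_2 = 1.443 × 469/18 ≈ 37.60.

37.60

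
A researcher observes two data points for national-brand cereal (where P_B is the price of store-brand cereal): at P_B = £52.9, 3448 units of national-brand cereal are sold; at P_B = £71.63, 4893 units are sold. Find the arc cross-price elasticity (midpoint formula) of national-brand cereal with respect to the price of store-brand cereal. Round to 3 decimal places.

1.152

ΔQ_A = 4893 − 3448 = 1445; ΔP_B = 71.63 − 52.9 = 18.73.
Midpoints: Q̄_A = 4170.5, P̄_B = 62.27.
ε = (ΔQ_A/Q̄_A)/(ΔP_B/P̄_B) = (1445/4170.5)/(18.73/62.27) ≈ 1.152.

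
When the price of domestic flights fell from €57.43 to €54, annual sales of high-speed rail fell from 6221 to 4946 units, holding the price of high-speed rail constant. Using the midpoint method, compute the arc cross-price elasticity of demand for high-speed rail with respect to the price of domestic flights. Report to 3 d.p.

3.709

ΔQ_A = 4946 − 6221 = -1275; ΔP_B = 54 − 57.43 = -3.43.
Midpoints: Q̄_A = 5583.5, P̄_B = 55.72.
ε = (ΔQ_A/Q̄_A)/(ΔP_B/P̄_B) = (-1275/5583.5)/(-3.43/55.72) ≈ 3.709.
ε > 0: high-speed rail and domestic flights are substitutes.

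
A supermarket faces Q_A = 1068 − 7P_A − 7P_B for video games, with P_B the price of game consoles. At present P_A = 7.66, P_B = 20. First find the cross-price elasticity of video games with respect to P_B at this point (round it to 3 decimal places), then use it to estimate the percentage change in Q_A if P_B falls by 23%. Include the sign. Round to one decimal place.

3.7%

At P_A = 7.66, P_B = 20: Q_A = 874.38.
∂Q_A/∂P_B = -7.
ε = (∂Q_A/∂P_B)(P_B/Q_A) = -7.0000 × 20/874.38 ≈ -0.160.
%ΔQ_A ≈ ε × %ΔP_B = -0.160 × (-23%) = 3.7%.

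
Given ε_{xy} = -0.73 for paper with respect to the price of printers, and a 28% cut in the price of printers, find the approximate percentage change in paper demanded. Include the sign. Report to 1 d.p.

20.4%

%ΔQ ≈ ε × %ΔP of printers = -0.73 × (-28%) = 20.4%.
Demand for paper rises by about 20.4%.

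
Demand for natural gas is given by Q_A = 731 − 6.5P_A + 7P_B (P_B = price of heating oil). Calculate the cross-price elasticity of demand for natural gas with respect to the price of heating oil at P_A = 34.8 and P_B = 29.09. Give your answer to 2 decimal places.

At P_A = 34.8 and P_B = 29.09: Q_A = 708.43.
∂Q_A/∂P_B = 7.
ε = (∂Q_A/∂P_B)(P_B/Q_A) = 7 × (29.09/708.43) ≈ 0.29.
Since ε > 0, natural gas and heating oil are substitutes.

0.29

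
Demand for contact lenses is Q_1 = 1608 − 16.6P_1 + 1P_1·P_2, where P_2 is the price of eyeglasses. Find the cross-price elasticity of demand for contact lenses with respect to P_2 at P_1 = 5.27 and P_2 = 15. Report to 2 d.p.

At P_1 = 5.27 and P_2 = 15: Q_1 = 1599.568.
∂Q_1/∂P_2 = 1P_1 = 1(5.27) = 5.2700.
ε = (∂Q_1/∂P_2)(P_2/Q_1) = 5.2700 × (15/1599.568) ≈ 0.05.

0.05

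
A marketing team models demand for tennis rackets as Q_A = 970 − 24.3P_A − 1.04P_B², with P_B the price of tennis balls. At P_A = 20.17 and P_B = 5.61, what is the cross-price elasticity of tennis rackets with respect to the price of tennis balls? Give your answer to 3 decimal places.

-0.146

At P_A = 20.17 and P_B = 5.61: Q_A = 447.138.
∂Q_A/∂P_B = -2.08P_B = -2.08(5.61) = -11.6688.
ε = (∂Q_A/∂P_B)(P_B/Q_A) = -11.6688 × (5.61/447.138) ≈ -0.146.
ε < 0: complements.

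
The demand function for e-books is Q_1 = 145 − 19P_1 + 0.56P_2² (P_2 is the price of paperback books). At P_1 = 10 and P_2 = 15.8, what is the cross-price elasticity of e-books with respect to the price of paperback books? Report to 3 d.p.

At P_1 = 10 and P_2 = 15.8: Q_1 = 94.798.
∂Q_1/∂P_2 = 1.12P_2 = 1.12(15.8) = 17.6960.
ε = (∂Q_1/∂P_2)(P_2/Q_1) = 17.6960 × (15.8/94.798) ≈ 2.949.
ε > 0: substitutes.

2.949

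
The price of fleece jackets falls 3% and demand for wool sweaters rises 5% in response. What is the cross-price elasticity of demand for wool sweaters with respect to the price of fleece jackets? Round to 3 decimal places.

-1.667

ε = (%ΔQ of wool sweaters) / (%ΔP of fleece jackets) = (5%) / (-3%) ≈ -1.667.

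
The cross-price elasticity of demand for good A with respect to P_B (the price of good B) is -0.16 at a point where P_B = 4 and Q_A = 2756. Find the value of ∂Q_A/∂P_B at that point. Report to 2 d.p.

ε = (∂Q_A/∂P_B)·(P_B/Q_A) ⇒ ∂Q_A/∂P_B = ε·Q_A/P_B = -0.16 × 2756/4 ≈ -110.24.

-110.24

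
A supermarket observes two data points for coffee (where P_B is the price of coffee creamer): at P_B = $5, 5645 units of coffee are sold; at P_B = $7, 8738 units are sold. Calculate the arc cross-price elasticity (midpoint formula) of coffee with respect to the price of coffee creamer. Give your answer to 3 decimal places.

1.290

ΔQ_A = 8738 − 5645 = 3093; ΔP_B = 7 − 5 = 2.
Midpoints: Q̄_A = 7191.5, P̄_B = 6.00.
ε = (ΔQ_A/Q̄_A)/(ΔP_B/P̄_B) = (3093/7191.5)/(2/6.00) ≈ 1.290.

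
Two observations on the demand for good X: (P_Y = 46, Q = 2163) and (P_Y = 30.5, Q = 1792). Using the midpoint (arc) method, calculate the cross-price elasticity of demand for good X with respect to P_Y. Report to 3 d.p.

ΔQ_X = 1792 − 2163 = -371; ΔP_Y = 30.5 − 46 = -15.5.
Midpoints: Q̄_X = 1977.5, P̄_Y = 38.25.
ε = (ΔQ_X/Q̄_X)/(ΔP_Y/P̄_Y) = (-371/1977.5)/(-15.5/38.25) ≈ 0.463.

0.463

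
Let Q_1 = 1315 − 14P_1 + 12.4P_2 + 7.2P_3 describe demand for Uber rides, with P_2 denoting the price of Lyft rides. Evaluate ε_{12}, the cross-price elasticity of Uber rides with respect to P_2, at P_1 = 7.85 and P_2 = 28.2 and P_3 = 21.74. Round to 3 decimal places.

0.204

At P_1 = 7.85 and P_2 = 28.2 and P_3 = 21.74: Q_1 = 1711.308.
∂Q_1/∂P_2 = 12.4.
ε = (∂Q_1/∂P_2)(P_2/Q_1) = 12.4 × (28.2/1711.308) ≈ 0.204.
Since ε > 0, Uber rides and Lyft rides are substitutes.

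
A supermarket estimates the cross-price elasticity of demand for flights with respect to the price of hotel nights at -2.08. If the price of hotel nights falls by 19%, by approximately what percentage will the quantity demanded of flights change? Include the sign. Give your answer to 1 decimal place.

%ΔQ ≈ ε × %ΔP of hotel nights = -2.08 × (-19%) = 39.5%.
Demand for flights rises by about 39.5%.

39.5%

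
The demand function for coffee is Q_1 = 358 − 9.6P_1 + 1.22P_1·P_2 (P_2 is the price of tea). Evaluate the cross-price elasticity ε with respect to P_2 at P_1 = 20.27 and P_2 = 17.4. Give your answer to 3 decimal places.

At P_1 = 20.27 and P_2 = 17.4: Q_1 = 593.700.
∂Q_1/∂P_2 = 1.22P_1 = 1.22(20.27) = 24.7294.
ε = (∂Q_1/∂P_2)(P_2/Q_1) = 24.7294 × (17.4/593.700) ≈ 0.725.

0.725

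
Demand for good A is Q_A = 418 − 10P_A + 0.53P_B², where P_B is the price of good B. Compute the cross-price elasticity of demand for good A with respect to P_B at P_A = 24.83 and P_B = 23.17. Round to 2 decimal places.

1.25

At P_A = 24.83 and P_B = 23.17: Q_A = 454.230.
∂Q_A/∂P_B = 1.06P_B = 1.06(23.17) = 24.5602.
ε = (∂Q_A/∂P_B)(P_B/Q_A) = 24.5602 × (23.17/454.230) ≈ 1.25.
ε > 0: substitutes.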